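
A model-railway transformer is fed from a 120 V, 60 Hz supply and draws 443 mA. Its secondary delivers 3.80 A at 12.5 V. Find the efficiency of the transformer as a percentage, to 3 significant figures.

η ≈ 89.4%

P_in = 120 × 0.443 = 53.1600 W.
P_out = 12.5 × 3.80 = 47.5000 W.
η = P_out/P_in = 47.5000/53.1600 = 0.894.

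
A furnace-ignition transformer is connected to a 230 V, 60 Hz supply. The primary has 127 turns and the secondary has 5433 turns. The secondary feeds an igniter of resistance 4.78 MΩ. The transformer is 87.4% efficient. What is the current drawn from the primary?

V_s = 230 × 5433/127 = 9839.3 V.
I_s = V_s/R = 9839.3/(4.78×10^6) = 0.0020584 A.
P_out = V_s I_s = 9839.3 × 0.0020584 = 20.253 W.
P_in = P_out/η = 20.253/0.874 = 23.173 W.
I_p = P_in/V_p = 23.173/230 = 0.101 A.

I_p ≈ 0.101 A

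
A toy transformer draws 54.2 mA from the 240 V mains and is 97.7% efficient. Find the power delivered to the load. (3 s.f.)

P_in = V_p I_p = 240 × 0.0542 = 13.008 W.
P_out = η P_in = 0.977 × 13.008 = 12.7 W.

P_out ≈ 12.7 W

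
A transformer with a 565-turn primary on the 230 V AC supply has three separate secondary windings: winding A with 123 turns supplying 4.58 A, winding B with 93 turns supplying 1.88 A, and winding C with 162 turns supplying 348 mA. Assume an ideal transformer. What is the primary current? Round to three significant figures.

V_A = 230 × 123/565 = 50.071 V; V_B = 230 × 93/565 = 37.858 V; V_C = 230 × 162/565 = 65.947 V.
P_out = V_A I_A + V_B I_B + V_C I_C = 50.071×4.58 + 37.858×1.88 + 65.947×0.348 = 229.32 + 71.174 + 22.950 = 323.45 W.
Ideal ⇒ P_in = P_out, so I_p = P_out/V_p = 323.45/230 = 1.41 A.

I_p ≈ 1.41 A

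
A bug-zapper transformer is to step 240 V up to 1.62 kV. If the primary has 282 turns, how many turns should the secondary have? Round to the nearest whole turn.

N_s/N_p = V_s/V_p, so N_s = 282 × 1620/240 = 1903.5 ≈ 1904 turns.

N_s = 1904 turns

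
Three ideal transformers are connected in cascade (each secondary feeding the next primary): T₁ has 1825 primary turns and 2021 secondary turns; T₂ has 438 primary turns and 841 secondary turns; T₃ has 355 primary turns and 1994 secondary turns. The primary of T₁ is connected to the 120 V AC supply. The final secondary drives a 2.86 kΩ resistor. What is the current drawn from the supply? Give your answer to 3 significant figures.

Secondary of T₁: V = 120.00 × 2021/1825 = 132.89 V.
Secondary of T₂: V = 132.89 × 841/438 = 255.16 V.
Secondary of T₃: V = 255.16 × 1994/355 = 1433.2 V.
I_load = 1433.2/2860 = 0.50111 A, so P_out = 1433.2 × 0.50111 = 718.19 W.
All ideal ⇒ P_in = P_out, so I_supply = 718.19/120 = 5.98 A.

I_supply ≈ 5.98 A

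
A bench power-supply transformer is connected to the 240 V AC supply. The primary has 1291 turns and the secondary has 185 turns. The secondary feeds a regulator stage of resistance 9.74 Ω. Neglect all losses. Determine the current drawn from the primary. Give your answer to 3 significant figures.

V_s = V_p × N_s/N_p = 240 × 185/1291 = 34.392 V.
I_s = V_s/R = 34.392/9.74 = 3.5310 A.
For an ideal transformer I_p N_p = I_s N_s, so I_p = 3.5310 × 185/1291 = 0.506 A.

I_p ≈ 0.506 A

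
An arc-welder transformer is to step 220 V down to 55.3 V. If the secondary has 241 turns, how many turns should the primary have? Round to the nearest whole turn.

N_p = 959 turns

N_p/N_s = V_p/V_s, so N_p = 241 × 220/55.3 = 958.8 ≈ 959 turns.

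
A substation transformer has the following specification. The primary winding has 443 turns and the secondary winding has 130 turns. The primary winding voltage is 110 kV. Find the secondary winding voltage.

V_s ≈ 32300 V

V_s/V_p = N_s/N_p, so V_s = 110000 × 130/443 = 32300 V.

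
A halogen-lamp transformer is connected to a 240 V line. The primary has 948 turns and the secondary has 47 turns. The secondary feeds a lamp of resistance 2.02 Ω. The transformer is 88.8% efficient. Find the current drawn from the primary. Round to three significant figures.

V_s = 240 × 47/948 = 11.899 V.
I_s = V_s/R = 11.899/2.02 = 5.8905 A.
P_out = V_s I_s = 11.899 × 5.8905 = 70.089 W.
P_in = P_out/η = 70.089/0.888 = 78.929 W.
I_p = P_in/V_p = 78.929/240 = 0.329 A.

I_p ≈ 0.329 A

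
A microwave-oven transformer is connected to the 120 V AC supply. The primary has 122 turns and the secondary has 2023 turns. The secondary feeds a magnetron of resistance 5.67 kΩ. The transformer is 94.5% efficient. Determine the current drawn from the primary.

I_p ≈ 6.16 A

V_s = 120 × 2023/122 = 1989.8 V.
I_s = V_s/R = 1989.8/5670 = 0.35094 A.
P_out = V_s I_s = 1989.8 × 0.35094 = 698.32 W.
P_in = P_out/η = 698.32/0.945 = 738.96 W.
I_p = P_in/V_p = 738.96/120 = 6.16 A.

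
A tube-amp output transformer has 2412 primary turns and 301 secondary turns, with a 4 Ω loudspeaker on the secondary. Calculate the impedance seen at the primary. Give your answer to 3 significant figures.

Z_p = (N_p/N_s)² × Z_s = (2412/301)² × 4 = 257 Ω.

Z_p ≈ 257 Ω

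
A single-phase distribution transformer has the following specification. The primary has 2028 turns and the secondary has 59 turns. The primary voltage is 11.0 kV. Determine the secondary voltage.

V_s/V_p = N_s/N_p, so V_s = 11000 × 59/2028 = 320 V.

V_s ≈ 320 V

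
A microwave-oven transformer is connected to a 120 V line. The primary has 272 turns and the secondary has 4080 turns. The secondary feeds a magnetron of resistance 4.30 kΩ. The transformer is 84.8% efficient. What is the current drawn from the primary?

I_p ≈ 7.40 A

V_s = 120 × 4080/272 = 1800.0 V.
I_s = V_s/R = 1800.0/4300 = 0.41860 A.
P_out = V_s I_s = 1800.0 × 0.41860 = 753.49 W.
P_in = P_out/η = 753.49/0.848 = 888.55 W.
I_p = P_in/V_p = 888.55/120 = 7.40 A.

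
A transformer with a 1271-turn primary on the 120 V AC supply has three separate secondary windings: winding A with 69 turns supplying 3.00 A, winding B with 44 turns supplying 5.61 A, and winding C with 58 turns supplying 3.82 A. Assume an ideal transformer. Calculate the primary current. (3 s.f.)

V_A = 120 × 69/1271 = 6.5146 V; V_B = 120 × 44/1271 = 4.1542 V; V_C = 120 × 58/1271 = 5.4760 V.
P_out = V_A I_A + V_B I_B + V_C I_C = 6.5146×3.00 + 4.1542×5.61 + 5.4760×3.82 = 19.544 + 23.305 + 20.918 = 63.767 W.
Ideal ⇒ P_in = P_out, so I_p = P_out/V_p = 63.767/120 = 0.531 A.

I_p ≈ 0.531 A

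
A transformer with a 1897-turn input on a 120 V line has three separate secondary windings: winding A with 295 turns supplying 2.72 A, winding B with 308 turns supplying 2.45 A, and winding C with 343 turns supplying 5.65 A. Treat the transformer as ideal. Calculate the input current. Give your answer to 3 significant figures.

V_A = 120 × 295/1897 = 18.661 V; V_B = 120 × 308/1897 = 19.483 V; V_C = 120 × 343/1897 = 21.697 V.
P_out = V_A I_A + V_B I_B + V_C I_C = 18.661×2.72 + 19.483×2.45 + 21.697×5.65 = 50.758 + 47.734 + 122.59 = 221.08 W.
Ideal ⇒ P_in = P_out, so I_in = P_out/V_in = 221.08/120 = 1.84 A.

I_in ≈ 1.84 A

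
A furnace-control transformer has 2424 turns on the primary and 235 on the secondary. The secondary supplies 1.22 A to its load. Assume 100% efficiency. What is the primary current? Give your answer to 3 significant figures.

I_p ≈ 0.118 A

For an ideal transformer I_p/I_s = N_s/N_p, so I_p = 1.22 × 235/2424 = 0.118 A.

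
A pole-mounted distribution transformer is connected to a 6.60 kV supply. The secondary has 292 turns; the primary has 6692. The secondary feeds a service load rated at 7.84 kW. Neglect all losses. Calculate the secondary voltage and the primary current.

V_s ≈ 288 V, I_p ≈ 1.19 A

V_s = V_p × N_s/N_p = 6600 × 292/6692 = 287.99 V.
I_s = P/V_s = 7840/287.99 = 27.224 A.
I_p = I_s × N_s/N_p = 27.224 × 292/6692 = 1.19 A.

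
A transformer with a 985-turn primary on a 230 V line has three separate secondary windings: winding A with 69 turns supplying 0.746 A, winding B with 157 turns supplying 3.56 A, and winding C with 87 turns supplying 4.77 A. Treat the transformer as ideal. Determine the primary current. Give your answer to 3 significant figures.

I_p ≈ 1.04 A

V_A = 230 × 69/985 = 16.112 V; V_B = 230 × 157/985 = 36.660 V; V_C = 230 × 87/985 = 20.315 V.
P_out = V_A I_A + V_B I_B + V_C I_C = 16.112×0.746 + 36.660×3.56 + 20.315×4.77 = 12.019 + 130.51 + 96.901 = 239.43 W.
Ideal ⇒ P_in = P_out, so I_p = P_out/V_p = 239.43/230 = 1.04 A.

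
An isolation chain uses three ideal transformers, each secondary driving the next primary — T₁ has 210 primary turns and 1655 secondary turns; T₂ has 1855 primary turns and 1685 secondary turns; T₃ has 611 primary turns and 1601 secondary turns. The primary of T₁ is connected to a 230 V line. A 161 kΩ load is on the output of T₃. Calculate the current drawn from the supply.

After T₁: V = 230.00 × 1655/210 = 1812.6 V.
After T₂: V = 1812.6 × 1685/1855 = 1646.5 V.
After T₃: V = 1646.5 × 1601/611 = 4314.3 V.
I_load = 4314.3/161000 = 0.026797 A, so P_out = 4314.3 × 0.026797 = 115.61 W.
All ideal ⇒ P_in = P_out, so I_supply = 115.61/230 = 0.503 A.

I_supply ≈ 0.503 A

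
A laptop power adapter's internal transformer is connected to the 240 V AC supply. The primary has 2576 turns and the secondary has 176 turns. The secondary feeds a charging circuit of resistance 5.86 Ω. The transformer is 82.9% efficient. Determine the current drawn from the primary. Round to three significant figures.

I_p ≈ 0.231 A

V_s = 240 × 176/2576 = 16.398 V.
I_s = V_s/R = 16.398/5.86 = 2.7982 A.
P_out = V_s I_s = 16.398 × 2.7982 = 45.884 W.
P_in = P_out/η = 45.884/0.829 = 55.348 W.
I_p = P_in/V_p = 55.348/240 = 0.231 A.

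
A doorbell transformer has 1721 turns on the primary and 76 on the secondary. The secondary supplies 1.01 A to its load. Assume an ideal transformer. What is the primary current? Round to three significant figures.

For an ideal transformer I_p/I_s = N_s/N_p, so I_p = 1.01 × 76/1721 = 0.0446 A.

I_p ≈ 0.0446 A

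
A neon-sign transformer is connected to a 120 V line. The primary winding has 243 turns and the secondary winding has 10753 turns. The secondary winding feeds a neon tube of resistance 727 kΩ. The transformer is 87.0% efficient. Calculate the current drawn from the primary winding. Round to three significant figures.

I_p ≈ 0.372 A

V_s = 120 × 10753/243 = 5310.1 V.
I_s = V_s/R = 5310.1/727000 = 0.0073042 A.
P_out = V_s I_s = 5310.1 × 0.0073042 = 38.786 W.
P_in = P_out/η = 38.786/0.870 = 44.582 W.
I_p = P_in/V_p = 44.582/120 = 0.372 A.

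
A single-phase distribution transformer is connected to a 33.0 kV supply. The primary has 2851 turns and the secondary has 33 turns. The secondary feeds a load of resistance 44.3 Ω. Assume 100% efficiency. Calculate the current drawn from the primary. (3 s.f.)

I_p ≈ 0.0998 A

V_s = V_p × N_s/N_p = 33000 × 33/2851 = 381.97 V.
I_s = V_s/R = 381.97/44.3 = 8.6224 A.
For an ideal transformer I_p N_p = I_s N_s, so I_p = 8.6224 × 33/2851 = 0.0998 A.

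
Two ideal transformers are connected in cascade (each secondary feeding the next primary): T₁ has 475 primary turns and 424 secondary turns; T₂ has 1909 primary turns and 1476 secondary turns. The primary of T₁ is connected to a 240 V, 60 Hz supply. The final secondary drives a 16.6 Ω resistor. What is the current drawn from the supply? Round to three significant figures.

Secondary of T₁: V = 240.00 × 424/475 = 214.23 V.
Secondary of T₂: V = 214.23 × 1476/1909 = 165.64 V.
I_load = 165.64/16.6 = 9.9783 A, so P_out = 165.64 × 9.9783 = 1652.8 W.
All ideal ⇒ P_in = P_out, so I_supply = 1652.8/240 = 6.89 A.

I_supply ≈ 6.89 A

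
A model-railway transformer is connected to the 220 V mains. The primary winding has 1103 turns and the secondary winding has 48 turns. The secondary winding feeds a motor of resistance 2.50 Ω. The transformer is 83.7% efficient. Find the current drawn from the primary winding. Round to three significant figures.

V_s = 220 × 48/1103 = 9.5739 V.
I_s = V_s/R = 9.5739/2.50 = 3.8296 A.
P_out = V_s I_s = 9.5739 × 3.8296 = 36.664 W.
P_in = P_out/η = 36.664/0.837 = 43.804 W.
I_p = P_in/V_p = 43.804/220 = 0.199 A.

I_p ≈ 0.199 A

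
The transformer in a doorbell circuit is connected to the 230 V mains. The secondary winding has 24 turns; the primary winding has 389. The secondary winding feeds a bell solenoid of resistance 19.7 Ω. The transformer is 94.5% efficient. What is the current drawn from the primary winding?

V_s = 230 × 24/389 = 14.190 V.
I_s = V_s/R = 14.190/19.7 = 0.72032 A.
P_out = V_s I_s = 14.190 × 0.72032 = 10.221 W.
P_in = P_out/η = 10.221/0.945 = 10.816 W.
I_p = P_in/V_p = 10.816/230 = 0.0470 A.

I_p ≈ 0.0470 A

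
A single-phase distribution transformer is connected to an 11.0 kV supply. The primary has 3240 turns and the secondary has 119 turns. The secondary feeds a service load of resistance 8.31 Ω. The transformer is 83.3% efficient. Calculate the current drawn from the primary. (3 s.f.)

V_s = 11000 × 119/3240 = 404.01 V.
I_s = V_s/R = 404.01/8.31 = 48.618 A.
P_out = V_s I_s = 404.01 × 48.618 = 19642 W.
P_in = P_out/η = 19642/0.833 = 23580 W.
I_p = P_in/V_p = 23580/11000 = 2.14 A.

I_p ≈ 2.14 A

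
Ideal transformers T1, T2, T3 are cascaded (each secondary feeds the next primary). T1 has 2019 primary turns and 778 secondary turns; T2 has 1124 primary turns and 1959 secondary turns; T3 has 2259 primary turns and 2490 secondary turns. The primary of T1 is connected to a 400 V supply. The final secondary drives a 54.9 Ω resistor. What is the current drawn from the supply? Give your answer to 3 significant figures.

After T1: V = 400.00 × 778/2019 = 154.14 V.
After T2: V = 154.14 × 1959/1124 = 268.64 V.
After T3: V = 268.64 × 2490/2259 = 296.11 V.
I_load = 296.11/54.9 = 5.3936 A, so P_out = 296.11 × 5.3936 = 1597.1 W.
All ideal ⇒ P_in = P_out, so I_supply = 1597.1/400 = 3.99 A.

I_supply ≈ 3.99 A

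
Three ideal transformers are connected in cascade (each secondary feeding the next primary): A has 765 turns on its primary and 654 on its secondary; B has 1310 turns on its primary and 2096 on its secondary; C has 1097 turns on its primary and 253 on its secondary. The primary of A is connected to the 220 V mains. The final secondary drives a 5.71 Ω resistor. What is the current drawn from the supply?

Secondary of A: V = 220.00 × 654/765 = 188.08 V.
Secondary of B: V = 188.08 × 2096/1310 = 300.93 V.
Secondary of C: V = 300.93 × 253/1097 = 69.402 V.
I_load = 69.402/5.71 = 12.154 A, so P_out = 69.402 × 12.154 = 843.55 W.
All ideal ⇒ P_in = P_out, so I_supply = 843.55/220 = 3.83 A.

I_supply ≈ 3.83 A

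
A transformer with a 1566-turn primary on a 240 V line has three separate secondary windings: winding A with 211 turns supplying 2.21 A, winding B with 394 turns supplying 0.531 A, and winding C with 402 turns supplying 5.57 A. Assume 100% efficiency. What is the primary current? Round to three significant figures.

I_p ≈ 1.86 A

V_A = 240 × 211/1566 = 32.337 V; V_B = 240 × 394/1566 = 60.383 V; V_C = 240 × 402/1566 = 61.609 V.
P_out = V_A I_A + V_B I_B + V_C I_C = 32.337×2.21 + 60.383×0.531 + 61.609×5.57 = 71.465 + 32.063 + 343.16 = 446.69 W.
Ideal ⇒ P_in = P_out, so I_p = P_out/V_p = 446.69/240 = 1.86 A.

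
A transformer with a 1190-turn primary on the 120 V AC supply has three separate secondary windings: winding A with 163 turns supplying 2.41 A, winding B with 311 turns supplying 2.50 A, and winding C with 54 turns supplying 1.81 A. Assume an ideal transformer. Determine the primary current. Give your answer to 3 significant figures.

V_A = 120 × 163/1190 = 16.437 V; V_B = 120 × 311/1190 = 31.361 V; V_C = 120 × 54/1190 = 5.4454 V.
P_out = V_A I_A + V_B I_B + V_C I_C = 16.437×2.41 + 31.361×2.50 + 5.4454×1.81 = 39.613 + 78.403 + 9.8561 = 127.87 W.
Ideal ⇒ P_in = P_out, so I_p = P_out/V_p = 127.87/120 = 1.07 A.

I_p ≈ 1.07 A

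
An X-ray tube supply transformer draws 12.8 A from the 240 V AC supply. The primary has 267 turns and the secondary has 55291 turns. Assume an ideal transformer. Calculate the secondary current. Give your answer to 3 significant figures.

I_s ≈ 0.0618 A

I_s/I_p = N_p/N_s, so I_s = 12.8 × 267/55291 = 0.0618 A.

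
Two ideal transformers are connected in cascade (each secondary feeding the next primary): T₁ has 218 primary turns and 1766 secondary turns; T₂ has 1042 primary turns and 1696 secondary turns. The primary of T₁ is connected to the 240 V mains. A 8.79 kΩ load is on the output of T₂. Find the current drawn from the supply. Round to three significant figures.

After T₁: V = 240.00 × 1766/218 = 1944.2 V.
After T₂: V = 1944.2 × 1696/1042 = 3164.5 V.
I_load = 3164.5/8790 = 0.36001 A, so P_out = 3164.5 × 0.36001 = 1139.2 W.
All ideal ⇒ P_in = P_out, so I_supply = 1139.2/240 = 4.75 A.

I_supply ≈ 4.75 A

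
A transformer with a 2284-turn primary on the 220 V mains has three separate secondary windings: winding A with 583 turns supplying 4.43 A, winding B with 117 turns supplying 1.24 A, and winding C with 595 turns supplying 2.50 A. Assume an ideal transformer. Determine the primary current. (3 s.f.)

V_A = 220 × 583/2284 = 56.156 V; V_B = 220 × 117/2284 = 11.270 V; V_C = 220 × 595/2284 = 57.312 V.
P_out = V_A I_A + V_B I_B + V_C I_C = 56.156×4.43 + 11.270×1.24 + 57.312×2.50 = 248.77 + 13.974 + 143.28 = 406.02 W.
Ideal ⇒ P_in = P_out, so I_p = P_out/V_p = 406.02/220 = 1.85 A.

I_p ≈ 1.85 A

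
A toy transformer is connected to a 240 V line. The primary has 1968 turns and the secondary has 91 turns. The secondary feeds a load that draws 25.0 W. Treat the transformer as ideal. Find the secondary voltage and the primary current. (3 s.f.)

V_s ≈ 11.1 V, I_p ≈ 0.104 A

V_s = V_p × N_s/N_p = 240 × 91/1968 = 11.098 V.
I_s = P/V_s = 25.0/11.098 = 2.2527 A.
I_p = I_s × N_s/N_p = 2.2527 × 91/1968 = 0.104 A.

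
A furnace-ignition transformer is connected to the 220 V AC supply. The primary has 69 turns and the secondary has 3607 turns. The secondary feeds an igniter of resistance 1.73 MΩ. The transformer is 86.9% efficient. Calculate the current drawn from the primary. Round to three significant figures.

I_p ≈ 0.400 A

V_s = 220 × 3607/69 = 11501 V.
I_s = V_s/R = 11501/(1.73×10^6) = 0.0066477 A.
P_out = V_s I_s = 11501 × 0.0066477 = 76.453 W.
P_in = P_out/η = 76.453/0.869 = 87.978 W.
I_p = P_in/V_p = 87.978/220 = 0.400 A.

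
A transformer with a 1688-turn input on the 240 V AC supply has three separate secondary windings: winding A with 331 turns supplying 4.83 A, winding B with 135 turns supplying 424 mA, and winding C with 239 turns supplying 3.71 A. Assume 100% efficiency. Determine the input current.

V_A = 240 × 331/1688 = 47.062 V; V_B = 240 × 135/1688 = 19.194 V; V_C = 240 × 239/1688 = 33.981 V.
P_out = V_A I_A + V_B I_B + V_C I_C = 47.062×4.83 + 19.194×0.424 + 33.981×3.71 = 227.31 + 8.1384 + 126.07 = 361.52 W.
Ideal ⇒ P_in = P_out, so I_in = P_out/V_in = 361.52/240 = 1.51 A.

I_in ≈ 1.51 A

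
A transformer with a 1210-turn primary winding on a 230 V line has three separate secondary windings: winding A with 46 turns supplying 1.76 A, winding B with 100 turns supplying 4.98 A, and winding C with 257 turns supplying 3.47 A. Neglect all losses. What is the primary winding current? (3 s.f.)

I_p ≈ 1.22 A

V_A = 230 × 46/1210 = 8.7438 V; V_B = 230 × 100/1210 = 19.008 V; V_C = 230 × 257/1210 = 48.851 V.
P_out = V_A I_A + V_B I_B + V_C I_C = 8.7438×1.76 + 19.008×4.98 + 48.851×3.47 = 15.389 + 94.661 + 169.51 = 279.56 W.
Ideal ⇒ P_in = P_out, so I_p = P_out/V_p = 279.56/230 = 1.22 A.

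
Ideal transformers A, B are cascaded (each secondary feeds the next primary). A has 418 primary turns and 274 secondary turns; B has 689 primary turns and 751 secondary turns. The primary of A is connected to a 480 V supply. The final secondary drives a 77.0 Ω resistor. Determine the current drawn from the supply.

I_supply ≈ 3.18 A

After A: V = 480.00 × 274/418 = 314.64 V.
After B: V = 314.64 × 751/689 = 342.95 V.
I_load = 342.95/77.0 = 4.4540 A, so P_out = 342.95 × 4.4540 = 1527.5 W.
All ideal ⇒ P_in = P_out, so I_supply = 1527.5/480 = 3.18 A.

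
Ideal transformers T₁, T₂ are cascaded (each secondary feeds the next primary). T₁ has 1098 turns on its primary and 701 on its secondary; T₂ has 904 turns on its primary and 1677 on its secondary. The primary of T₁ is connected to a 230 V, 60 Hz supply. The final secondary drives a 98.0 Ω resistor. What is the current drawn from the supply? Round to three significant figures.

I_supply ≈ 3.29 A

Secondary of T₁: V = 230.00 × 701/1098 = 146.84 V.
Secondary of T₂: V = 146.84 × 1677/904 = 272.40 V.
I_load = 272.40/98.0 = 2.7796 A, so P_out = 272.40 × 2.7796 = 757.16 W.
All ideal ⇒ P_in = P_out, so I_supply = 757.16/230 = 3.29 A.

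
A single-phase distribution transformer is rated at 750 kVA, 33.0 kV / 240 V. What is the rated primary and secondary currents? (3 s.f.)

I_p = S/V_p = 750000/33000 = 22.7 A.
I_s = S/V_s = 750000/240 = 3120 A.

I_p ≈ 22.7 A, I_s ≈ 3120 A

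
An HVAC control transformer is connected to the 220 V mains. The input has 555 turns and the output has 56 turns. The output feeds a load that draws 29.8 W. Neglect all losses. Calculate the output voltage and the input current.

V_out ≈ 22.2 V, I_in ≈ 0.135 A

V_out = V_in × N_out/N_in = 220 × 56/555 = 22.198 V.
I_out = P/V_out = 29.8/22.198 = 1.3425 A.
I_in = I_out × N_out/N_in = 1.3425 × 56/555 = 0.135 A.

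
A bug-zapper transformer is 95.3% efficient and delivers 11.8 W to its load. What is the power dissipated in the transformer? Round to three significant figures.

P_loss ≈ 0.582 W

P_in = P_out/η = 11.8/0.953 = 12.3820 W.
P_loss = P_in − P_out = 12.3820 − 11.8 = 0.582 W.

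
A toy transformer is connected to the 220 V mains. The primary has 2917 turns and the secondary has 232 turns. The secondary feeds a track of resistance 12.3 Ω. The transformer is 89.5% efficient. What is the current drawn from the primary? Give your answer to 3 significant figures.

I_p ≈ 0.126 A

V_s = 220 × 232/2917 = 17.497 V.
I_s = V_s/R = 17.497/12.3 = 1.4226 A.
P_out = V_s I_s = 17.497 × 1.4226 = 24.891 W.
P_in = P_out/η = 24.891/0.895 = 27.811 W.
I_p = P_in/V_p = 27.811/220 = 0.126 A.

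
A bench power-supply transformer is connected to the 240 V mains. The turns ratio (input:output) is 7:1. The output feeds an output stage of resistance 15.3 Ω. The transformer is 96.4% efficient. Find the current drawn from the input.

I_in ≈ 0.332 A

V_out = 240 × 1/7 = 34.286 V.
I_out = V_out/R = 34.286/15.3 = 2.2409 A.
P_out = V_out I_out = 34.286 × 2.2409 = 76.831 W.
P_in = P_out/η = 76.831/0.964 = 79.700 W.
I_in = P_in/V_in = 79.700/240 = 0.332 A.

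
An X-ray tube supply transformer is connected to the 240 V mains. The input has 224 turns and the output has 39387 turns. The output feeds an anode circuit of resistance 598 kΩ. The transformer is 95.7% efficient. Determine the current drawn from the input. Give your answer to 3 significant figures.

V_out = 240 × 39387/224 = 42200 V.
I_out = V_out/R = 42200/598000 = 0.070569 A.
P_out = V_out I_out = 42200 × 0.070569 = 2978.0 W.
P_in = P_out/η = 2978.0/0.957 = 3111.9 W.
I_in = P_in/V_in = 3111.9/240 = 13.0 A.

I_in ≈ 13.0 A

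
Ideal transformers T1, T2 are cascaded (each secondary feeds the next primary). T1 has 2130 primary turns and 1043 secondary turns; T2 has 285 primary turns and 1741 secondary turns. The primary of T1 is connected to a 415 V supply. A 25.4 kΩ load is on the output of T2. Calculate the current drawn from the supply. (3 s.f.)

Secondary of T1: V = 415.00 × 1043/2130 = 203.21 V.
Secondary of T2: V = 203.21 × 1741/285 = 1241.4 V.
I_load = 1241.4/25400 = 0.048873 A, so P_out = 1241.4 × 0.048873 = 60.671 W.
All ideal ⇒ P_in = P_out, so I_supply = 60.671/415 = 0.146 A.

I_supply ≈ 0.146 A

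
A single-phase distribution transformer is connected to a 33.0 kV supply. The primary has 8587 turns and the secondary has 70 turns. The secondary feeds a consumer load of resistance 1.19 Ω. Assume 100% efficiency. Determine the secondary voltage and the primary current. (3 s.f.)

V_s = V_p × N_s/N_p = 33000 × 70/8587 = 269.01 V.
I_s = V_s/R = 269.01/1.19 = 226.06 A.
I_p = I_s × N_s/N_p = 226.06 × 70/8587 = 1.84 A.

V_s ≈ 269 V, I_p ≈ 1.84 A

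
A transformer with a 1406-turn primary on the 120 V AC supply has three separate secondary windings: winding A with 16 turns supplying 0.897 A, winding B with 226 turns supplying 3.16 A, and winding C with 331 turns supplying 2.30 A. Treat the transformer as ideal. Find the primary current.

V_A = 120 × 16/1406 = 1.3656 V; V_B = 120 × 226/1406 = 19.289 V; V_C = 120 × 331/1406 = 28.250 V.
P_out = V_A I_A + V_B I_B + V_C I_C = 1.3656×0.897 + 19.289×3.16 + 28.250×2.30 = 1.2249 + 60.952 + 64.976 = 127.15 W.
Ideal ⇒ P_in = P_out, so I_p = P_out/V_p = 127.15/120 = 1.06 A.

I_p ≈ 1.06 A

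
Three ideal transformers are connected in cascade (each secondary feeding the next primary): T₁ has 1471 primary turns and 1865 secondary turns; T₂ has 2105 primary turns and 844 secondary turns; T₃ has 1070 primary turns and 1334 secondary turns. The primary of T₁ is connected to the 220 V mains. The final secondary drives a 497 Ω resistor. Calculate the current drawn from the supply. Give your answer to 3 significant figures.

After T₁: V = 220.00 × 1865/1471 = 278.93 V.
After T₂: V = 278.93 × 844/2105 = 111.84 V.
After T₃: V = 111.84 × 1334/1070 = 139.43 V.
I_load = 139.43/497 = 0.28054 A, so P_out = 139.43 × 0.28054 = 39.115 W.
All ideal ⇒ P_in = P_out, so I_supply = 39.115/220 = 0.178 A.

I_supply ≈ 0.178 A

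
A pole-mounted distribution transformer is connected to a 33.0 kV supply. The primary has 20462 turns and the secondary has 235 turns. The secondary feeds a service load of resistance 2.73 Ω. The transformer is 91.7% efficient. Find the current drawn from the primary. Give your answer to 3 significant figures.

V_s = 33000 × 235/20462 = 379.00 V.
I_s = V_s/R = 379.00/2.73 = 138.83 A.
P_out = V_s I_s = 379.00 × 138.83 = 52614 W.
P_in = P_out/η = 52614/0.917 = 57377 W.
I_p = P_in/V_p = 57377/33000 = 1.74 A.

I_p ≈ 1.74 A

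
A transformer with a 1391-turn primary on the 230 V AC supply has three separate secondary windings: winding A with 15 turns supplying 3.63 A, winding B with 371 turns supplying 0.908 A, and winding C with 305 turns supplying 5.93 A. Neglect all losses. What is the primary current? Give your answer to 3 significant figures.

V_A = 230 × 15/1391 = 2.4802 V; V_B = 230 × 371/1391 = 61.344 V; V_C = 230 × 305/1391 = 50.431 V.
P_out = V_A I_A + V_B I_B + V_C I_C = 2.4802×3.63 + 61.344×0.908 + 50.431×5.93 = 9.0032 + 55.701 + 299.06 = 363.76 W.
Ideal ⇒ P_in = P_out, so I_p = P_out/V_p = 363.76/230 = 1.58 A.

I_p ≈ 1.58 A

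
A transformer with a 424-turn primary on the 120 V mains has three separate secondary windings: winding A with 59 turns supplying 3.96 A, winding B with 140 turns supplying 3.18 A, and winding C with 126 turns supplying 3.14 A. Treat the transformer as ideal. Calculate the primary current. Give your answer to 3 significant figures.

V_A = 120 × 59/424 = 16.698 V; V_B = 120 × 140/424 = 39.623 V; V_C = 120 × 126/424 = 35.660 V.
P_out = V_A I_A + V_B I_B + V_C I_C = 16.698×3.96 + 39.623×3.18 + 35.660×3.14 = 66.125 + 126.00 + 111.97 = 304.10 W.
Ideal ⇒ P_in = P_out, so I_p = P_out/V_p = 304.10/120 = 2.53 A.

I_p ≈ 2.53 A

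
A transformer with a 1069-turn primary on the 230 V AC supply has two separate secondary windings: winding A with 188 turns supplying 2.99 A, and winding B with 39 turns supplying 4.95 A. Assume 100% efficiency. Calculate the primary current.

V_A = 230 × 188/1069 = 40.449 V; V_B = 230 × 39/1069 = 8.3910 V.
P_out = V_A I_A + V_B I_B = 40.449×2.99 + 8.3910×4.95 = 120.94 + 41.536 = 162.48 W.
Ideal ⇒ P_in = P_out, so I_p = P_out/V_p = 162.48/230 = 0.706 A.

I_p ≈ 0.706 A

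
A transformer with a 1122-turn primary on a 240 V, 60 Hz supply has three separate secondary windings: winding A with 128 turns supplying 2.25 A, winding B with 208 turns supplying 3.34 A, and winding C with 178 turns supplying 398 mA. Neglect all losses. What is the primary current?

I_p ≈ 0.939 A

V_A = 240 × 128/1122 = 27.380 V; V_B = 240 × 208/1122 = 44.492 V; V_C = 240 × 178/1122 = 38.075 V.
P_out = V_A I_A + V_B I_B + V_C I_C = 27.380×2.25 + 44.492×3.34 + 38.075×0.398 = 61.604 + 148.60 + 15.154 = 225.36 W.
Ideal ⇒ P_in = P_out, so I_p = P_out/V_p = 225.36/240 = 0.939 A.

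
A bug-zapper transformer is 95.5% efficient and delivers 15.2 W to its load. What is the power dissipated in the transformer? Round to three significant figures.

P_loss ≈ 0.716 W

P_in = P_out/η = 15.2/0.955 = 15.9162 W.
P_loss = P_in − P_out = 15.9162 − 15.2 = 0.716 W.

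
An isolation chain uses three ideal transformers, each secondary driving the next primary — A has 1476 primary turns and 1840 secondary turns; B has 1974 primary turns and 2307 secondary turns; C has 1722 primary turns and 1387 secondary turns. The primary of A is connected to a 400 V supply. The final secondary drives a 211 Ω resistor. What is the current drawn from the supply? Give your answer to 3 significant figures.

I_supply ≈ 2.61 A

After A: V = 400.00 × 1840/1476 = 498.64 V.
After B: V = 498.64 × 2307/1974 = 582.76 V.
After C: V = 582.76 × 1387/1722 = 469.39 V.
I_load = 469.39/211 = 2.2246 A, so P_out = 469.39 × 2.2246 = 1044.2 W.
All ideal ⇒ P_in = P_out, so I_supply = 1044.2/400 = 2.61 A.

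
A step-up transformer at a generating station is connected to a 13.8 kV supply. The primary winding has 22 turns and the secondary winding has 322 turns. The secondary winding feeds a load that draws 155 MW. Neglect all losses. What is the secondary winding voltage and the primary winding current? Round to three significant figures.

V_s ≈ 202000 V, I_p ≈ 11200 A

V_s = V_p × N_s/N_p = 13800 × 322/22 = 201980 V.
I_s = P/V_s = 1.55×10^8/201980 = 767.40 A.
I_p = I_s × N_s/N_p = 767.40 × 322/22 = 11200 A.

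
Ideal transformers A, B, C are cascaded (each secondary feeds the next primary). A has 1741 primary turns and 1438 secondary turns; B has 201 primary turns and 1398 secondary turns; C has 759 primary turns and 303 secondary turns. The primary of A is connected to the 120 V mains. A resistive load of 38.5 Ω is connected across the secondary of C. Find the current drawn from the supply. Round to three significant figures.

I_supply ≈ 16.4 A

Secondary of A: V = 120.00 × 1438/1741 = 99.115 V.
Secondary of B: V = 99.115 × 1398/201 = 689.37 V.
Secondary of C: V = 689.37 × 303/759 = 275.20 V.
I_load = 275.20/38.5 = 7.1481 A, so P_out = 275.20 × 7.1481 = 1967.2 W.
All ideal ⇒ P_in = P_out, so I_supply = 1967.2/120 = 16.4 A.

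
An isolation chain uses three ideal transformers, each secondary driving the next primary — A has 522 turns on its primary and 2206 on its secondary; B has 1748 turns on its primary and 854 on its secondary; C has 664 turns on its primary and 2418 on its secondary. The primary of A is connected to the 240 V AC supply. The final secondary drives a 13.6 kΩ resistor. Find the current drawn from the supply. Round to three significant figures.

I_supply ≈ 0.998 A

After A: V = 240.00 × 2206/522 = 1014.3 V.
After B: V = 1014.3 × 854/1748 = 495.52 V.
After C: V = 495.52 × 2418/664 = 1804.5 V.
I_load = 1804.5/13600 = 0.13268 A, so P_out = 1804.5 × 0.13268 = 239.42 W.
All ideal ⇒ P_in = P_out, so I_supply = 239.42/240 = 0.998 A.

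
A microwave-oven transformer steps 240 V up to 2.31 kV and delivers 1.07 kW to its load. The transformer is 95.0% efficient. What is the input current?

I_in ≈ 4.69 A

P_in = P_out/η = 1070/0.950 = 1126.3 W.
I_in = P_in/V_in = 1126.3/240 = 4.69 A.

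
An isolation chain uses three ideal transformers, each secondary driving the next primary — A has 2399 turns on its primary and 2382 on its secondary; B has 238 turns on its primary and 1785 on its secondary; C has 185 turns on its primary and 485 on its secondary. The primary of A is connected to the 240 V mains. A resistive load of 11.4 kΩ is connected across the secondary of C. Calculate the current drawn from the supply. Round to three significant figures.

I_supply ≈ 8.02 A

Secondary of A: V = 240.00 × 2382/2399 = 238.30 V.
Secondary of B: V = 238.30 × 1785/238 = 1787.2 V.
Secondary of C: V = 1787.2 × 485/185 = 4685.5 V.
I_load = 4685.5/11400 = 0.41101 A, so P_out = 4685.5 × 0.41101 = 1925.8 W.
All ideal ⇒ P_in = P_out, so I_supply = 1925.8/240 = 8.02 A.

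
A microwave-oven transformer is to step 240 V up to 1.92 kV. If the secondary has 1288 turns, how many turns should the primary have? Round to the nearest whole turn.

N_p = 161 turns

N_p/N_s = V_p/V_s, so N_p = 1288 × 240/1920 = 161.0 ≈ 161 turns.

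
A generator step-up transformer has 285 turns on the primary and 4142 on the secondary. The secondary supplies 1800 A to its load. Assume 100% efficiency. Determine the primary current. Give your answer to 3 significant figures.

I_p ≈ 26200 A

For an ideal transformer I_p/I_s = N_s/N_p, so I_p = 1800 × 4142/285 = 26200 A.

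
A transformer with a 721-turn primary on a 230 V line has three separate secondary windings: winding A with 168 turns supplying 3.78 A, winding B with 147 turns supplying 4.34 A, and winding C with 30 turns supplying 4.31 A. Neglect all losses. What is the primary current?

I_p ≈ 1.94 A

V_A = 230 × 168/721 = 53.592 V; V_B = 230 × 147/721 = 46.893 V; V_C = 230 × 30/721 = 9.5700 V.
P_out = V_A I_A + V_B I_B + V_C I_C = 53.592×3.78 + 46.893×4.34 + 9.5700×4.31 = 202.58 + 203.52 + 41.247 = 447.34 W.
Ideal ⇒ P_in = P_out, so I_p = P_out/V_p = 447.34/230 = 1.94 A.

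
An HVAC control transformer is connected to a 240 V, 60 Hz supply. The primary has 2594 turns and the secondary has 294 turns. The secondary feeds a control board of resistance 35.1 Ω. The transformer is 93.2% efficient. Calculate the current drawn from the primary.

I_p ≈ 0.0942 A

V_s = 240 × 294/2594 = 27.201 V.
I_s = V_s/R = 27.201/35.1 = 0.77496 A.
P_out = V_s I_s = 27.201 × 0.77496 = 21.080 W.
P_in = P_out/η = 21.080/0.932 = 22.618 W.
I_p = P_in/V_p = 22.618/240 = 0.0942 A.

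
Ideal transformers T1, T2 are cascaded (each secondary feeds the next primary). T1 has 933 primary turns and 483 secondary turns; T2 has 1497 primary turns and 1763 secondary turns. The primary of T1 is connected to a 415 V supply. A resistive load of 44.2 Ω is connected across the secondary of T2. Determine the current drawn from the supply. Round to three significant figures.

I_supply ≈ 3.49 A

After T1: V = 415.00 × 483/933 = 214.84 V.
After T2: V = 214.84 × 1763/1497 = 253.01 V.
I_load = 253.01/44.2 = 5.7243 A, so P_out = 253.01 × 5.7243 = 1448.3 W.
All ideal ⇒ P_in = P_out, so I_supply = 1448.3/415 = 3.49 A.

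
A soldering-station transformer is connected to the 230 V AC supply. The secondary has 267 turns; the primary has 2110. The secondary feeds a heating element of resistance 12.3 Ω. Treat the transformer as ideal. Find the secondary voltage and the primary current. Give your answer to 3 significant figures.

V_s = V_p × N_s/N_p = 230 × 267/2110 = 29.104 V.
I_s = V_s/R = 29.104/12.3 = 2.3662 A.
I_p = I_s × N_s/N_p = 2.3662 × 267/2110 = 0.299 A.

V_s ≈ 29.1 V, I_p ≈ 0.299 A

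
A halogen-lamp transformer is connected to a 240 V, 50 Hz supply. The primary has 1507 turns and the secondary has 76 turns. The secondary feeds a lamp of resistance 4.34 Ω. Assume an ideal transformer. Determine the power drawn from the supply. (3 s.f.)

P ≈ 33.8 W

V_s = V_p × N_s/N_p = 240 × 76/1507 = 12.104 V.
I_s = V_s/R = 12.104/4.34 = 2.7888 A.
I_p = I_s × N_s/N_p = 2.7888 × 76/1507 = 0.14064 A.
P = V_p I_p = 240 × 0.14064 = 33.8 W.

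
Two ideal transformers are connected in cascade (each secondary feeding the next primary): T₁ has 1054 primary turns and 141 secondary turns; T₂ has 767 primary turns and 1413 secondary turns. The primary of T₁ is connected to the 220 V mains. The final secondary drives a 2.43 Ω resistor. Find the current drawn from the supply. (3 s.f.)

I_supply ≈ 5.50 A

After T₁: V = 220.00 × 141/1054 = 29.431 V.
After T₂: V = 29.431 × 1413/767 = 54.219 V.
I_load = 54.219/2.43 = 22.312 A, so P_out = 54.219 × 22.312 = 1209.7 W.
All ideal ⇒ P_in = P_out, so I_supply = 1209.7/220 = 5.50 A.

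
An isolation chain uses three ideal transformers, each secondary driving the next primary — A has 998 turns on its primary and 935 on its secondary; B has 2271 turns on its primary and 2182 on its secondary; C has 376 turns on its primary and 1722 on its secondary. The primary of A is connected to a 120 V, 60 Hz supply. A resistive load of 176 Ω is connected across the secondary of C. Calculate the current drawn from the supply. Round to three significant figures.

I_supply ≈ 11.6 A

After A: V = 120.00 × 935/998 = 112.42 V.
After B: V = 112.42 × 2182/2271 = 108.02 V.
After C: V = 108.02 × 1722/376 = 494.70 V.
I_load = 494.70/176 = 2.8108 A, so P_out = 494.70 × 2.8108 = 1390.5 W.
All ideal ⇒ P_in = P_out, so I_supply = 1390.5/120 = 11.6 A.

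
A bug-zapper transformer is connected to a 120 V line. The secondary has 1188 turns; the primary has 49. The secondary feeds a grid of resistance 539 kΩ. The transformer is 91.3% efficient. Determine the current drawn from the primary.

I_p ≈ 0.143 A

V_s = 120 × 1188/49 = 2909.4 V.
I_s = V_s/R = 2909.4/539000 = 0.0053978 A.
P_out = V_s I_s = 2909.4 × 0.0053978 = 15.704 W.
P_in = P_out/η = 15.704/0.913 = 17.201 W.
I_p = P_in/V_p = 17.201/120 = 0.143 A.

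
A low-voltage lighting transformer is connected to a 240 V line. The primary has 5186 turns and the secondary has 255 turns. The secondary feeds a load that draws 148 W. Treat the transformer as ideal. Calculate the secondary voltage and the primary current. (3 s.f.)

V_s ≈ 11.8 V, I_p ≈ 0.617 A

V_s = V_p × N_s/N_p = 240 × 255/5186 = 11.801 V.
I_s = P/V_s = 148/11.801 = 12.541 A.
I_p = I_s × N_s/N_p = 12.541 × 255/5186 = 0.617 A.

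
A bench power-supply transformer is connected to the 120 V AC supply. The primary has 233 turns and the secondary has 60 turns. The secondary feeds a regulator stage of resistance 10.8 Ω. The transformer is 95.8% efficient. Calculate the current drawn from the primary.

I_p ≈ 0.769 A

V_s = 120 × 60/233 = 30.901 V.
I_s = V_s/R = 30.901/10.8 = 2.8612 A.
P_out = V_s I_s = 30.901 × 2.8612 = 88.416 W.
P_in = P_out/η = 88.416/0.958 = 92.292 W.
I_p = P_in/V_p = 92.292/120 = 0.769 A.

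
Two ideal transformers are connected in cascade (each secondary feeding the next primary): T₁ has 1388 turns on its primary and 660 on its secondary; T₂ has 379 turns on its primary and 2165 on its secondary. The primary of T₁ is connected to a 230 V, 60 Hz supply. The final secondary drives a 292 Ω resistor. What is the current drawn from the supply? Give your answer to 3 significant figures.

I_supply ≈ 5.81 A

After T₁: V = 230.00 × 660/1388 = 109.37 V.
After T₂: V = 109.37 × 2165/379 = 624.74 V.
I_load = 624.74/292 = 2.1395 A, so P_out = 624.74 × 2.1395 = 1336.7 W.
All ideal ⇒ P_in = P_out, so I_supply = 1336.7/230 = 5.81 A.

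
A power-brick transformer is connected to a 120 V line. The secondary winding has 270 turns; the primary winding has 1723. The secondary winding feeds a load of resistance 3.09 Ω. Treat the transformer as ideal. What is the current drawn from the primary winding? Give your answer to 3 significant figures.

V_s = V_p × N_s/N_p = 120 × 270/1723 = 18.804 V.
I_s = V_s/R = 18.804/3.09 = 6.0856 A.
For an ideal transformer I_p N_p = I_s N_s, so I_p = 6.0856 × 270/1723 = 0.954 A.

I_p ≈ 0.954 A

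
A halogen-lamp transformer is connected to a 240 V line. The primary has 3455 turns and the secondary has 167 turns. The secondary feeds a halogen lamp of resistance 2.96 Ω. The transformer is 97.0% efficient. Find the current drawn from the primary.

I_p ≈ 0.195 A

V_s = 240 × 167/3455 = 11.601 V.
I_s = V_s/R = 11.601/2.96 = 3.9191 A.
P_out = V_s I_s = 11.601 × 3.9191 = 45.464 W.
P_in = P_out/η = 45.464/0.970 = 46.870 W.
I_p = P_in/V_p = 46.870/240 = 0.195 A.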